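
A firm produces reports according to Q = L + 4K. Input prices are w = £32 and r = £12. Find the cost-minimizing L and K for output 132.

The inputs are perfect substitutes, so the firm uses whichever has the lower cost per unit of output.
Cost per unit of output via L is 32; via K it is 3. K is cheaper.
Producing Q = 132 with K alone: L = 0, K = 33.

L* = 0, K* = 33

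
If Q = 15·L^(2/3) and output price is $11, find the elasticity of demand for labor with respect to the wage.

MP_L = (2/3)·15·L^(-1/3), so P·MP_L = w gives 110·L^(-1/3) = w.
Solving, L(w) = (110/w)^(3). This is a constant-elasticity form: L ∝ w^(−3), so ε = −3.

ε = -3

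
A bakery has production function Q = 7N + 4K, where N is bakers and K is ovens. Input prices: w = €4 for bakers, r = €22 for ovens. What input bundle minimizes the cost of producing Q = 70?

The inputs are perfect substitutes, so the firm uses whichever has the lower cost per unit of output.
Cost per unit of output via N is w/7 = 4/7; via K it is r/4 = 5.5. N is cheaper.
Producing Q = 70 with N alone: N = 10, K = 0.

N* = 10, K* = 0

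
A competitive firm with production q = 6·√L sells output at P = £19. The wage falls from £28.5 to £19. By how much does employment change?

ΔL = 5

From P·MP_L = w with MP_L = 3·L^(-1/2), the labor demand is L(w) = (57/w)^(2).
At w = 28.5: L = 4. At w = 19: L = 9.
ΔL = 9 − 4 = 5.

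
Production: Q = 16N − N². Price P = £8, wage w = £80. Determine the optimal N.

The marginal product of N is MP_N = 16 − 2N.
A price-taking firm hires until the value of the marginal product equals the wage: P·MP_N = w, so 8·(16 − 2N) = 80.
Then 16 − 2N = 10, giving N = 3.

N* = 3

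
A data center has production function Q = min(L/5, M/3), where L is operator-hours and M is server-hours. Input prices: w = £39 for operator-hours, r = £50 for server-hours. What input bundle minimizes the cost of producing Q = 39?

L* = 195, M* = 117

With a fixed-proportions technology, the cost-minimizing bundle uses no slack in either input: L/5 = M/3 = Q.
So L = 5·39 = 195 and M = 3·39 = 117.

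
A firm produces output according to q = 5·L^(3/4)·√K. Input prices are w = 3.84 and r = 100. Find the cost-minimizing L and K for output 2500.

Cost minimization requires the marginal rate of technical substitution to equal the input-price ratio: MP_L/MP_K = w/r.
Here MP_L/MP_K = (3/4)·(K/L)/(1/2) = 1.5·(K/L). Setting this equal to 3.84/100 = 0.0384 gives K = 0.0256L.
Substituting into q = 2500: 5·L^(3/4)·(0.0256L)^(1/2) = 2500.
Solving, L = 625 and K = 16.

L* = 625, K* = 16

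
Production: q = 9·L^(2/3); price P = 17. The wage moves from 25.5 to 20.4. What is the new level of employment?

From P·MP_L = w with MP_L = 6·L^(-1/3), the labor demand is L(w) = (102/w)^(3).
At w = 25.5: L = 64. At w = 20.4: L = 125.

L* = 125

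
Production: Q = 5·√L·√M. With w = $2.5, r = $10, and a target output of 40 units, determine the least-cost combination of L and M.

L* = 16, M* = 4

Cost minimization requires the marginal rate of technical substitution to equal the input-price ratio: MP_L/MP_M = w/r.
Here MP_L/MP_M = (1/2)·(M/L)/(1/2) = (M/L). Setting this equal to 2.5/10 = 0.25 gives M = 0.25L.
Substituting into Q = 40: 5·L^(1/2)·(0.25L)^(1/2) = 40.
Solving, L = 16 and M = 4.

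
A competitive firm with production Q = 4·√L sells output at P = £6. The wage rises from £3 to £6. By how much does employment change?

ΔL = -12

From P·MP_L = w with MP_L = 2·L^(-1/2), the labor demand is L(w) = (12/w)^(2).
At w = 3: L = 16. At w = 6: L = 4.
ΔL = 4 − 16 = -12.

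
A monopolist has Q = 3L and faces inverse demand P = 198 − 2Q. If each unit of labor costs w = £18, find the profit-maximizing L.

L* = 16

Marginal revenue from the inverse demand is MR = 198 − 4Q.
The marginal product is MP_L = 3.
A monopolist hires until marginal revenue product equals the wage: MR·MP_L = w.
(198 − 12L)·3 = 18, so L = 16.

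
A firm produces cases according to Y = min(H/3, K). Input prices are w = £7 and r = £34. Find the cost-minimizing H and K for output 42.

With a fixed-proportions technology, the cost-minimizing bundle uses no slack in either input: H/3 = K = Y.
So H = 3·42 = 126 and K = 42.

H* = 126, K* = 42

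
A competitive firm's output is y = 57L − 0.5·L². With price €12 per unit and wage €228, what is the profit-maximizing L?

The marginal product of L is MP_L = 57 − L.
A price-taking firm hires until the value of the marginal product equals the wage: P·MP_L = w, so 12·(57 − L) = 228.
Then 57 − L = 19, giving L = 38.

L* = 38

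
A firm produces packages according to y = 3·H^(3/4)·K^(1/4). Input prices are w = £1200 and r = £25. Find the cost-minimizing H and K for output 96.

Cost minimization requires the marginal rate of technical substitution to equal the input-price ratio: MP_H/MP_K = w/r.
Here MP_H/MP_K = (3/4)·(K/H)/(1/4) = 3·(K/H). Setting this equal to 1200/25 = 48 gives K = 16H.
Substituting into y = 96: 3·H^(3/4)·(16H)^(1/4) = 96.
Solving, H = 16 and K = 256.

H* = 16, K* = 256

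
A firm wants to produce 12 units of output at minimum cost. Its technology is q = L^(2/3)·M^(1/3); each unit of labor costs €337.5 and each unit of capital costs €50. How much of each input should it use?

L* = 8, M* = 27

Cost minimization requires the marginal rate of technical substitution to equal the input-price ratio: MP_L/MP_M = w/r.
Here MP_L/MP_M = (2/3)·(M/L)/(1/3) = 2·(M/L). Setting this equal to 337.5/50 = 6.75 gives M = 3.375L.
Substituting into q = 12: L^(2/3)·(3.375L)^(1/3) = 12.
Solving, L = 8 and M = 27.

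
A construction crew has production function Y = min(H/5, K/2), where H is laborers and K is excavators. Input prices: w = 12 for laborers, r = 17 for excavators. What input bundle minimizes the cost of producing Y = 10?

H* = 50, K* = 20

With a fixed-proportions technology, the cost-minimizing bundle uses no slack in either input: H/5 = K/2 = Y.
So H = 5·10 = 50 and K = 2·10 = 20.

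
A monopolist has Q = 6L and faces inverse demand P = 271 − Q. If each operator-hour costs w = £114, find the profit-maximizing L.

L* = 21

Marginal revenue from the inverse demand is MR = 271 − 2Q.
The marginal product is MP_L = 6.
A monopolist hires until marginal revenue product equals the wage: MR·MP_L = w.
(271 − 12L)·6 = 114, so L = 21.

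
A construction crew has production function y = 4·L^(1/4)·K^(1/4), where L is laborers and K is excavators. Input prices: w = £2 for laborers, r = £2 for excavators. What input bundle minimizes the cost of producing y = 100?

L* = 625, K* = 625

Cost minimization requires the marginal rate of technical substitution to equal the input-price ratio: MP_L/MP_K = w/r.
Here MP_L/MP_K = (1/4)·(K/L)/(1/4) = (K/L). Setting this equal to 2/2 = 1 gives K = L.
Substituting into y = 100: 4·L^(1/4)·(L)^(1/4) = 100.
Solving, L = 625 and K = 625.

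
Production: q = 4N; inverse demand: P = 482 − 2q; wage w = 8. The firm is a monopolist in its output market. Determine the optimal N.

N* = 30

Marginal revenue from the inverse demand is MR = 482 − 4q.
The marginal product is MP_N = 4.
A monopolist hires until marginal revenue product equals the wage: MR·MP_N = w.
(482 − 16N)·4 = 8, so N = 30.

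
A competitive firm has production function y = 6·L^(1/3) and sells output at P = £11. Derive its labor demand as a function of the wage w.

MP_L = (1/3)·6·L^(-2/3) = 2·L^(-2/3).
Setting P·MP_L = w: 22·L^(-2/3) = w.
Solving for L: L^(-2/3) = w/22, so L = (22/w)^(3/2).

L(w) = (22/w)^(3/2)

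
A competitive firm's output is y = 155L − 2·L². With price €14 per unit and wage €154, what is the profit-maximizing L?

The marginal product of L is MP_L = 155 − 4L.
A price-taking firm hires until the value of the marginal product equals the wage: P·MP_L = w, so 14·(155 − 4L) = 154.
Then 155 − 4L = 11, giving L = 36.

L* = 36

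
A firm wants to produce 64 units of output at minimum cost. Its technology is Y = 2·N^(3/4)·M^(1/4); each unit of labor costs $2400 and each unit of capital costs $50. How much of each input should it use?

N* = 16, M* = 256

Cost minimization requires the marginal rate of technical substitution to equal the input-price ratio: MP_N/MP_M = w/r.
Here MP_N/MP_M = (3/4)·(M/N)/(1/4) = 3·(M/N). Setting this equal to 2400/50 = 48 gives M = 16N.
Substituting into Y = 64: 2·N^(3/4)·(16N)^(1/4) = 64.
Solving, N = 16 and M = 256.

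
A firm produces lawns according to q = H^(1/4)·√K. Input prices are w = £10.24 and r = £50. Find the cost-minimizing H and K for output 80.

H* = 625, K* = 256

Cost minimization requires the marginal rate of technical substitution to equal the input-price ratio: MP_H/MP_K = w/r.
Here MP_H/MP_K = (1/4)·(K/H)/(1/2) = 0.5·(K/H). Setting this equal to 10.24/50 = 0.2048 gives K = 0.4096H.
Substituting into q = 80: H^(1/4)·(0.4096H)^(1/2) = 80.
Solving, H = 625 and K = 256.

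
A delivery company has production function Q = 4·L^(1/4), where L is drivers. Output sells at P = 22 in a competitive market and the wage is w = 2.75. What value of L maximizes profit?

L* = 16

MP_L = (1/4)·4·L^(-3/4) = L^(-3/4).
Profit maximization for a price taker requires P·MP_L = w: 22·L^(-3/4) = 2.75.
So L^(-3/4) = 0.125, which gives L = 16.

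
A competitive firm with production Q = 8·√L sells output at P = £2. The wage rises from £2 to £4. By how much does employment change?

ΔL = -12

From P·MP_L = w with MP_L = 4·L^(-1/2), the labor demand is L(w) = (8/w)^(2).
At w = 2: L = 16. At w = 4: L = 4.
ΔL = 4 − 16 = -12.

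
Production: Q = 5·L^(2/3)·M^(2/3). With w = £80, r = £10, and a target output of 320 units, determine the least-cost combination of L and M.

L* = 8, M* = 64

Cost minimization requires the marginal rate of technical substitution to equal the input-price ratio: MP_L/MP_M = w/r.
Here MP_L/MP_M = (2/3)·(M/L)/(2/3) = (M/L). Setting this equal to 80/10 = 8 gives M = 8L.
Substituting into Q = 320: 5·L^(2/3)·(8L)^(2/3) = 320.
Solving, L = 8 and M = 64.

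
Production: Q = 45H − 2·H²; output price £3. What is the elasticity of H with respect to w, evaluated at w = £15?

From P·MP_H = w with MP_H = 45 − 4H, labor demand is H(w) = (45 − w/3)/4.
dH/dw = −1/(12) = -1/12.
At w = 15, H = 10, so ε = (dH/dw)·(w/H) = (-1/12)·(15/10) = -0.125.

ε = -0.125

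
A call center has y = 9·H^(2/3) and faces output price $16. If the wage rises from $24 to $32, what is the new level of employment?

H* = 27

From P·MP_H = w with MP_H = 6·H^(-1/3), the labor demand is H(w) = (96/w)^(3).
At w = 24: H = 64. At w = 32: H = 27.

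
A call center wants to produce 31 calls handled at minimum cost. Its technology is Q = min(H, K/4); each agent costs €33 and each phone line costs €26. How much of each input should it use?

With a fixed-proportions technology, the cost-minimizing bundle uses no slack in either input: H = K/4 = Q.
So H = 31 and K = 4·31 = 124.

H* = 31, K* = 124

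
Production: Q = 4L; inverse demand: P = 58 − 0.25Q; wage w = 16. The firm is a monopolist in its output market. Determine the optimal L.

L* = 27

Marginal revenue from the inverse demand is MR = 58 − 0.5Q.
The marginal product is MP_L = 4.
A monopolist hires until marginal revenue product equals the wage: MR·MP_L = w.
(58 − 2L)·4 = 16, so L = 27.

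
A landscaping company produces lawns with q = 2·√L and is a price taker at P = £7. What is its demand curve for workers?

L(w) = 49/w²

MP_L = (1/2)·2·L^(-1/2) = L^(-1/2).
Setting P·MP_L = w: 7·L^(-1/2) = w.
Solving for L: L^(-1/2) = w/7, so L = (7/w)^(2).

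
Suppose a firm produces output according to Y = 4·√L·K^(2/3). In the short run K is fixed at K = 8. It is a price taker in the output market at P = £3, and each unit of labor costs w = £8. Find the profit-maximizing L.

L* = 9

With K = 8, MP_L = (1/2)·4·L^(-1/2)·8^(2/3) = 8·L^(-1/2).
Profit maximization for a price taker requires P·MP_L = w: 3·8·L^(-1/2) = 8.
So L^(-1/2) = 1/3, which gives L = 9.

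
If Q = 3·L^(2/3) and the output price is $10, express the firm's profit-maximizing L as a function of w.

L(w) = 8000/w³

MP_L = (2/3)·3·L^(-1/3) = 2·L^(-1/3).
Setting P·MP_L = w: 20·L^(-1/3) = w.
Solving for L: L^(-1/3) = w/20, so L = (20/w)^(3).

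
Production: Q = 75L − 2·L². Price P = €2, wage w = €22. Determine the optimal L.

The marginal product of L is MP_L = 75 − 4L.
A price-taking firm hires until the value of the marginal product equals the wage: P·MP_L = w, so 2·(75 − 4L) = 22.
Then 75 − 4L = 11, giving L = 16.

L* = 16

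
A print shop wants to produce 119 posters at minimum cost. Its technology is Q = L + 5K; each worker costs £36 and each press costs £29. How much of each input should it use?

L* = 0, K* = 23.8

The inputs are perfect substitutes, so the firm uses whichever has the lower cost per unit of output.
Cost per unit of output via L is 36; via K it is 5.8. K is cheaper.
Producing Q = 119 with K alone: L = 0, K = 23.8.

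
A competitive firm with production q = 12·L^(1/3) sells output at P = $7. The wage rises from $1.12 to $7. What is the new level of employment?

From P·MP_L = w with MP_L = 4·L^(-2/3), the labor demand is L(w) = (28/w)^(3/2).
At w = 1.12: L = 125. At w = 7: L = 8.

L* = 8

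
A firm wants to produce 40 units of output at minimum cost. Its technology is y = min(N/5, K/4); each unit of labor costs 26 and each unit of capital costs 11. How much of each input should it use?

With a fixed-proportions technology, the cost-minimizing bundle uses no slack in either input: N/5 = K/4 = y.
So N = 5·40 = 200 and K = 4·40 = 160.

N* = 200, K* = 160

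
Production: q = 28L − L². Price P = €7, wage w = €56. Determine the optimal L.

L* = 10

The marginal product of L is MP_L = 28 − 2L.
A price-taking firm hires until the value of the marginal product equals the wage: P·MP_L = w, so 7·(28 − 2L) = 56.
Then 28 − 2L = 8, giving L = 10.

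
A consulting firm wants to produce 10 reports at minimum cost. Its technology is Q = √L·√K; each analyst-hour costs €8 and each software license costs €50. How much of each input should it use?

L* = 25, K* = 4

Cost minimization requires the marginal rate of technical substitution to equal the input-price ratio: MP_L/MP_K = w/r.
Here MP_L/MP_K = (1/2)·(K/L)/(1/2) = (K/L). Setting this equal to 8/50 = 0.16 gives K = 0.16L.
Substituting into Q = 10: L^(1/2)·(0.16L)^(1/2) = 10.
Solving, L = 25 and K = 4.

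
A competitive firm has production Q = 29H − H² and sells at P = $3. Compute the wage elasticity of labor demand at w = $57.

From P·MP_H = w with MP_H = 29 − 2H, labor demand is H(w) = (29 − w/3)/2.
dH/dw = −1/(6) = -1/6.
At w = 57, H = 5, so ε = (dH/dw)·(w/H) = (-1/6)·(57/5) = -1.9.

ε = -1.9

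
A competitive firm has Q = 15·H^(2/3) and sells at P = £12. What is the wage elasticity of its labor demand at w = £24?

MP_H = (2/3)·15·H^(-1/3), so P·MP_H = w gives 120·H^(-1/3) = w.
Solving, H(w) = (120/w)^(3). This is a constant-elasticity form: H ∝ w^(−3), so ε = −3.

ε = -3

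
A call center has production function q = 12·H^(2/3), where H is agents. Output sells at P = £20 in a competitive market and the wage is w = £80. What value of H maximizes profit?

H* = 8

MP_H = (2/3)·12·H^(-1/3) = 8·H^(-1/3).
Profit maximization for a price taker requires P·MP_H = w: 20·8·H^(-1/3) = 80.
So H^(-1/3) = 0.5, which gives H = 8.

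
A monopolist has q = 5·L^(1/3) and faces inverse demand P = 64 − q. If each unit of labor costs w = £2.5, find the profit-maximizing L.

Marginal revenue from the inverse demand is MR = 64 − 2q.
The marginal product is MP_L = (5/3)·L^(-2/3).
A monopolist hires until marginal revenue product equals the wage: MR·MP_L = w.
At L, q = 5·L^(1/3). Substituting and solving: (64 − 10·L^(1/3))·(5/3)·L^(-2/3) = 2.5 gives L = 64.

L* = 64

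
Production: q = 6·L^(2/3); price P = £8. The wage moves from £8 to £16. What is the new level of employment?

L* = 8

From P·MP_L = w with MP_L = 4·L^(-1/3), the labor demand is L(w) = (32/w)^(3).
At w = 8: L = 64. At w = 16: L = 8.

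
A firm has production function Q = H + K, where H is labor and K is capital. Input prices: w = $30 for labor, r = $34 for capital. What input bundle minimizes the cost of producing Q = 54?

H* = 54, K* = 0

The inputs are perfect substitutes, so the firm uses whichever has the lower cost per unit of output.
Cost per unit of output via H is 30; via K it is 34. H is cheaper.
Producing Q = 54 with H alone: H = 54, K = 0.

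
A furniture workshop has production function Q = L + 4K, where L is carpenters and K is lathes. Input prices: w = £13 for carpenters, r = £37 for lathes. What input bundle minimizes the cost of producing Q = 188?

The inputs are perfect substitutes, so the firm uses whichever has the lower cost per unit of output.
Cost per unit of output via L is 13; via K it is 9.25. K is cheaper.
Producing Q = 188 with K alone: L = 0, K = 47.

L* = 0, K* = 47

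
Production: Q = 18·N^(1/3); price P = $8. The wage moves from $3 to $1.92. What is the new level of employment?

N* = 125

From P·MP_N = w with MP_N = 6·N^(-2/3), the labor demand is N(w) = (48/w)^(3/2).
At w = 3: N = 64. At w = 1.92: N = 125.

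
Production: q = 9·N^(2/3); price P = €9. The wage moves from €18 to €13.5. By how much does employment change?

From P·MP_N = w with MP_N = 6·N^(-1/3), the labor demand is N(w) = (54/w)^(3).
At w = 18: N = 27. At w = 13.5: N = 64.
ΔN = 64 − 27 = 37.

ΔN = 37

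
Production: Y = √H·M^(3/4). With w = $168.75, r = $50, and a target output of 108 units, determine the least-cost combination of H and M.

Cost minimization requires the marginal rate of technical substitution to equal the input-price ratio: MP_H/MP_M = w/r.
Here MP_H/MP_M = (1/2)·(M/H)/(3/4) = (2/3)·(M/H). Setting this equal to 168.75/50 = 3.375 gives M = 5.0625H.
Substituting into Y = 108: H^(1/2)·(5.0625H)^(3/4) = 108.
Solving, H = 16 and M = 81.

H* = 16, M* = 81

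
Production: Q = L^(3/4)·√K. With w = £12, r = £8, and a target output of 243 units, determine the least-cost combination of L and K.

L* = 81, K* = 81

Cost minimization requires the marginal rate of technical substitution to equal the input-price ratio: MP_L/MP_K = w/r.
Here MP_L/MP_K = (3/4)·(K/L)/(1/2) = 1.5·(K/L). Setting this equal to 12/8 = 1.5 gives K = L.
Substituting into Q = 243: L^(3/4)·(L)^(1/2) = 243.
Solving, L = 81 and K = 81.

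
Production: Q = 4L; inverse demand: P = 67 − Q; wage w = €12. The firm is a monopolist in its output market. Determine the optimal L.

Marginal revenue from the inverse demand is MR = 67 − 2Q.
The marginal product is MP_L = 4.
A monopolist hires until marginal revenue product equals the wage: MR·MP_L = w.
(67 − 8L)·4 = 12, so L = 8.

L* = 8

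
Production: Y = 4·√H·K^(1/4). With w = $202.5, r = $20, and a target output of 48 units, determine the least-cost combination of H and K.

H* = 16, K* = 81

Cost minimization requires the marginal rate of technical substitution to equal the input-price ratio: MP_H/MP_K = w/r.
Here MP_H/MP_K = (1/2)·(K/H)/(1/4) = 2·(K/H). Setting this equal to 202.5/20 = 10.125 gives K = 5.0625H.
Substituting into Y = 48: 4·H^(1/2)·(5.0625H)^(1/4) = 48.
Solving, H = 16 and K = 81.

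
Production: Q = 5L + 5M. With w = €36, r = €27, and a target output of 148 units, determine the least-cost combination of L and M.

The inputs are perfect substitutes, so the firm uses whichever has the lower cost per unit of output.
Cost per unit of output via L is w/5 = 7.2; via M it is r/5 = 5.4. M is cheaper.
Producing Q = 148 with M alone: L = 0, M = 29.6.

L* = 0, M* = 29.6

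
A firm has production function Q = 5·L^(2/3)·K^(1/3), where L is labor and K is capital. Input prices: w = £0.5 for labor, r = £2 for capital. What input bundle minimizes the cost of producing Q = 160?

Cost minimization requires the marginal rate of technical substitution to equal the input-price ratio: MP_L/MP_K = w/r.
Here MP_L/MP_K = (2/3)·(K/L)/(1/3) = 2·(K/L). Setting this equal to 0.5/2 = 0.25 gives K = 0.125L.
Substituting into Q = 160: 5·L^(2/3)·(0.125L)^(1/3) = 160.
Solving, L = 64 and K = 8.

L* = 64, K* = 8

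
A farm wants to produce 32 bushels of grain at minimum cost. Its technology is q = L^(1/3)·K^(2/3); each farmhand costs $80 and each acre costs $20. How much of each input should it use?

Cost minimization requires the marginal rate of technical substitution to equal the input-price ratio: MP_L/MP_K = w/r.
Here MP_L/MP_K = (1/3)·(K/L)/(2/3) = 0.5·(K/L). Setting this equal to 80/20 = 4 gives K = 8L.
Substituting into q = 32: L^(1/3)·(8L)^(2/3) = 32.
Solving, L = 8 and K = 64.

L* = 8, K* = 64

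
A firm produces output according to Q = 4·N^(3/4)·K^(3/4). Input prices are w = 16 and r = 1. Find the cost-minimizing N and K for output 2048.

Cost minimization requires the marginal rate of technical substitution to equal the input-price ratio: MP_N/MP_K = w/r.
Here MP_N/MP_K = (3/4)·(K/N)/(3/4) = (K/N). Setting this equal to 16/1 = 16 gives K = 16N.
Substituting into Q = 2048: 4·N^(3/4)·(16N)^(3/4) = 2048.
Solving, N = 16 and K = 256.

N* = 16, K* = 256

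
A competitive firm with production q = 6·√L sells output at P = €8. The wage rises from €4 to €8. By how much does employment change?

ΔL = -27

From P·MP_L = w with MP_L = 3·L^(-1/2), the labor demand is L(w) = (24/w)^(2).
At w = 4: L = 36. At w = 8: L = 9.
ΔL = 9 − 36 = -27.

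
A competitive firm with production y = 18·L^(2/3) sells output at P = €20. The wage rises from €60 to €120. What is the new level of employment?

L* = 8

From P·MP_L = w with MP_L = 12·L^(-1/3), the labor demand is L(w) = (240/w)^(3).
At w = 60: L = 64. At w = 120: L = 8.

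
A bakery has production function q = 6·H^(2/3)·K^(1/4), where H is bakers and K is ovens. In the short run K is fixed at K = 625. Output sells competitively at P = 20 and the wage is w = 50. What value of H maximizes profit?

H* = 512

With K = 625, MP_H = (2/3)·6·H^(-1/3)·625^(1/4) = 20·H^(-1/3).
Profit maximization for a price taker requires P·MP_H = w: 20·20·H^(-1/3) = 50.
So H^(-1/3) = 0.125, which gives H = 512.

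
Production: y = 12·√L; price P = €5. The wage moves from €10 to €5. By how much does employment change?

From P·MP_L = w with MP_L = 6·L^(-1/2), the labor demand is L(w) = (30/w)^(2).
At w = 10: L = 9. At w = 5: L = 36.
ΔL = 36 − 9 = 27.

ΔL = 27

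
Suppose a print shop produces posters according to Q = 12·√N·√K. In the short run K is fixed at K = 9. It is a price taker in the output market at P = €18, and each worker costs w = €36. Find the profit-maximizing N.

With K = 9, MP_N = (1/2)·12·N^(-1/2)·9^(1/2) = 18·N^(-1/2).
Profit maximization for a price taker requires P·MP_N = w: 18·18·N^(-1/2) = 36.
So N^(-1/2) = 1/9, which gives N = 81.

N* = 81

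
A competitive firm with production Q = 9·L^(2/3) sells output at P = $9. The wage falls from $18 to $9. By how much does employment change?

From P·MP_L = w with MP_L = 6·L^(-1/3), the labor demand is L(w) = (54/w)^(3).
At w = 18: L = 27. At w = 9: L = 216.
ΔL = 216 − 27 = 189.

ΔL = 189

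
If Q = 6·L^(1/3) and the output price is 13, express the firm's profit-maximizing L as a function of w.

MP_L = (1/3)·6·L^(-2/3) = 2·L^(-2/3).
Setting P·MP_L = w: 26·L^(-2/3) = w.
Solving for L: L^(-2/3) = w/26, so L = (26/w)^(3/2).

L(w) = (26/w)^(3/2)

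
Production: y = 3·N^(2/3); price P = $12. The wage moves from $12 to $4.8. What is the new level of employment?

From P·MP_N = w with MP_N = 2·N^(-1/3), the labor demand is N(w) = (24/w)^(3).
At w = 12: N = 8. At w = 4.8: N = 125.

N* = 125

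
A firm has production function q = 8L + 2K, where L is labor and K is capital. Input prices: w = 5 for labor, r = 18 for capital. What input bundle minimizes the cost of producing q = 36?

L* = 4.5, K* = 0

The inputs are perfect substitutes, so the firm uses whichever has the lower cost per unit of output.
Cost per unit of output via L is w/8 = 0.625; via K it is r/2 = 9. L is cheaper.
Producing q = 36 with L alone: L = 4.5, K = 0.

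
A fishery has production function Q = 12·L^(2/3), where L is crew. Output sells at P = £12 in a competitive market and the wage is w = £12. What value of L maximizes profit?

L* = 512

MP_L = (2/3)·12·L^(-1/3) = 8·L^(-1/3).
Profit maximization for a price taker requires P·MP_L = w: 12·8·L^(-1/3) = 12.
So L^(-1/3) = 0.125, which gives L = 512.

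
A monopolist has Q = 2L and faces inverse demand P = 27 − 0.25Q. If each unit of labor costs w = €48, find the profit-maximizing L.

L* = 3

Marginal revenue from the inverse demand is MR = 27 − 0.5Q.
The marginal product is MP_L = 2.
A monopolist hires until marginal revenue product equals the wage: MR·MP_L = w.
(27 − L)·2 = 48, so L = 3.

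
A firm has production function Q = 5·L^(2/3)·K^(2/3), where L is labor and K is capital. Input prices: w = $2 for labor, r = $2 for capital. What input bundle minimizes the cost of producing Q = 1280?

L* = 64, K* = 64

Cost minimization requires the marginal rate of technical substitution to equal the input-price ratio: MP_L/MP_K = w/r.
Here MP_L/MP_K = (2/3)·(K/L)/(2/3) = (K/L). Setting this equal to 2/2 = 1 gives K = L.
Substituting into Q = 1280: 5·L^(2/3)·(L)^(2/3) = 1280.
Solving, L = 64 and K = 64.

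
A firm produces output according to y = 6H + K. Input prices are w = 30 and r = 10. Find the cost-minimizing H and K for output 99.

H* = 16.5, K* = 0

The inputs are perfect substitutes, so the firm uses whichever has the lower cost per unit of output.
Cost per unit of output via H is 5; via K it is 10. H is cheaper.
Producing y = 99 with H alone: H = 16.5, K = 0.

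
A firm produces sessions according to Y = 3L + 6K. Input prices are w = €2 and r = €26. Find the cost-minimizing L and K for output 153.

The inputs are perfect substitutes, so the firm uses whichever has the lower cost per unit of output.
Cost per unit of output via L is w/3 = 2/3; via K it is r/6 = 13/3. L is cheaper.
Producing Y = 153 with L alone: L = 51, K = 0.

L* = 51, K* = 0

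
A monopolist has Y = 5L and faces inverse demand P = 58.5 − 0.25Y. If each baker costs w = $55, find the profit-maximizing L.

L* = 19

Marginal revenue from the inverse demand is MR = 58.5 − 0.5Y.
The marginal product is MP_L = 5.
A monopolist hires until marginal revenue product equals the wage: MR·MP_L = w.
(58.5 − 2.5L)·5 = 55, so L = 19.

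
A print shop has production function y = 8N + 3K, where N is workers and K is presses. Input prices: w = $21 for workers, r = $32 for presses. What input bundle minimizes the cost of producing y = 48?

N* = 6, K* = 0

The inputs are perfect substitutes, so the firm uses whichever has the lower cost per unit of output.
Cost per unit of output via N is w/8 = 2.625; via K it is r/3 = 32/3. N is cheaper.
Producing y = 48 with N alone: N = 6, K = 0.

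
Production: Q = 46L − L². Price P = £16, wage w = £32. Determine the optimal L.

The marginal product of L is MP_L = 46 − 2L.
A price-taking firm hires until the value of the marginal product equals the wage: P·MP_L = w, so 16·(46 − 2L) = 32.
Then 46 − 2L = 2, giving L = 22.

L* = 22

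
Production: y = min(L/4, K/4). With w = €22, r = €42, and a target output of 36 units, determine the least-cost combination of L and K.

L* = 144, K* = 144

With a fixed-proportions technology, the cost-minimizing bundle uses no slack in either input: L/4 = K/4 = y.
So L = 4·36 = 144 and K = 4·36 = 144.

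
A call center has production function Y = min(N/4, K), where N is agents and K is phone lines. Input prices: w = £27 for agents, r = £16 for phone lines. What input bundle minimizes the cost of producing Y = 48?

With a fixed-proportions technology, the cost-minimizing bundle uses no slack in either input: N/4 = K = Y.
So N = 4·48 = 192 and K = 48.

N* = 192, K* = 48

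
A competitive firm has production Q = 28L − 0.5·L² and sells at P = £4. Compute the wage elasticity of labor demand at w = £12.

ε = -0.12

From P·MP_L = w with MP_L = 28 − L, labor demand is L(w) = 28 − w/4.
dL/dw = −1/(4) = -0.25.
At w = 12, L = 25, so ε = (dL/dw)·(w/L) = (-0.25)·(12/25) = -0.12.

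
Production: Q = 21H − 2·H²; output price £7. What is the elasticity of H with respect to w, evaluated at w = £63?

From P·MP_H = w with MP_H = 21 − 4H, labor demand is H(w) = (21 − w/7)/4.
dH/dw = −1/(28) = -1/28.
At w = 63, H = 3, so ε = (dH/dw)·(w/H) = (-1/28)·(63/3) = -0.75.

ε = -0.75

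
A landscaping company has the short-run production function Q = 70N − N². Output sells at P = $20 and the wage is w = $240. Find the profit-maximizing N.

N* = 29

The marginal product of N is MP_N = 70 − 2N.
A price-taking firm hires until the value of the marginal product equals the wage: P·MP_N = w, so 20·(70 − 2N) = 240.
Then 70 − 2N = 12, giving N = 29.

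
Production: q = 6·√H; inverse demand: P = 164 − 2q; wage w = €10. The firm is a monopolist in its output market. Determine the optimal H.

H* = 36

Marginal revenue from the inverse demand is MR = 164 − 4q.
The marginal product is MP_H = 3·H^(-1/2).
A monopolist hires until marginal revenue product equals the wage: MR·MP_H = w.
At H, q = 6·√H. Substituting and solving: (164 − 24·√H)·3·H^(-1/2) = 10 gives H = 36.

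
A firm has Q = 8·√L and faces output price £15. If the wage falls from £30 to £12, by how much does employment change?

ΔL = 21

From P·MP_L = w with MP_L = 4·L^(-1/2), the labor demand is L(w) = (60/w)^(2).
At w = 30: L = 4. At w = 12: L = 25.
ΔL = 25 − 4 = 21.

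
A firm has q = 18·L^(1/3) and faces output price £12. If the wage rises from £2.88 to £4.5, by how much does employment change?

ΔL = -61

From P·MP_L = w with MP_L = 6·L^(-2/3), the labor demand is L(w) = (72/w)^(3/2).
At w = 2.88: L = 125. At w = 4.5: L = 64.
ΔL = 64 − 125 = -61.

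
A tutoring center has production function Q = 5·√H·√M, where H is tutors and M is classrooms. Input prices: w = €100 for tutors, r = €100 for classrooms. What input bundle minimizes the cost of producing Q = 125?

Cost minimization requires the marginal rate of technical substitution to equal the input-price ratio: MP_H/MP_M = w/r.
Here MP_H/MP_M = (1/2)·(M/H)/(1/2) = (M/H). Setting this equal to 100/100 = 1 gives M = H.
Substituting into Q = 125: 5·H^(1/2)·(H)^(1/2) = 125.
Solving, H = 25 and M = 25.

H* = 25, M* = 25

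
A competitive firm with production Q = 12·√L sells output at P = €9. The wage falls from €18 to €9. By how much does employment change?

ΔL = 27

From P·MP_L = w with MP_L = 6·L^(-1/2), the labor demand is L(w) = (54/w)^(2).
At w = 18: L = 9. At w = 9: L = 36.
ΔL = 36 − 9 = 27.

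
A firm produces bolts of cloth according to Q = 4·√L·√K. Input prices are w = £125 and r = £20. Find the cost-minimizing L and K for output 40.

Cost minimization requires the marginal rate of technical substitution to equal the input-price ratio: MP_L/MP_K = w/r.
Here MP_L/MP_K = (1/2)·(K/L)/(1/2) = (K/L). Setting this equal to 125/20 = 6.25 gives K = 6.25L.
Substituting into Q = 40: 4·L^(1/2)·(6.25L)^(1/2) = 40.
Solving, L = 4 and K = 25.

L* = 4, K* = 25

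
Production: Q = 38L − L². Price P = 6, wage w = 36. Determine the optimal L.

L* = 16

The marginal product of L is MP_L = 38 − 2L.
A price-taking firm hires until the value of the marginal product equals the wage: P·MP_L = w, so 6·(38 − 2L) = 36.
Then 38 − 2L = 6, giving L = 16.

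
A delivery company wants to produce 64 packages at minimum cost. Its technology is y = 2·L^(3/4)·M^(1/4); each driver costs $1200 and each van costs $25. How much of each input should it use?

Cost minimization requires the marginal rate of technical substitution to equal the input-price ratio: MP_L/MP_M = w/r.
Here MP_L/MP_M = (3/4)·(M/L)/(1/4) = 3·(M/L). Setting this equal to 1200/25 = 48 gives M = 16L.
Substituting into y = 64: 2·L^(3/4)·(16L)^(1/4) = 64.
Solving, L = 16 and M = 256.

L* = 16, M* = 256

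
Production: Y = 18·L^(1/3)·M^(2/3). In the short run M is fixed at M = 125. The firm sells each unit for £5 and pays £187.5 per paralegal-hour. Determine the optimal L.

With M = 125, MP_L = (1/3)·18·L^(-2/3)·125^(2/3) = 150·L^(-2/3).
Profit maximization for a price taker requires P·MP_L = w: 5·150·L^(-2/3) = 187.5.
So L^(-2/3) = 0.25, which gives L = 8.

L* = 8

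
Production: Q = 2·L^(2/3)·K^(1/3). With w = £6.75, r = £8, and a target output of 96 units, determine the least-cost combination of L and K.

L* = 64, K* = 27

Cost minimization requires the marginal rate of technical substitution to equal the input-price ratio: MP_L/MP_K = w/r.
Here MP_L/MP_K = (2/3)·(K/L)/(1/3) = 2·(K/L). Setting this equal to 6.75/8 = 0.84375 gives K = 0.421875L.
Substituting into Q = 96: 2·L^(2/3)·(0.421875L)^(1/3) = 96.
Solving, L = 64 and K = 27.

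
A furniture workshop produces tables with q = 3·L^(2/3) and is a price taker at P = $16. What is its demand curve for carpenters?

L(w) = 32768/w³

MP_L = (2/3)·3·L^(-1/3) = 2·L^(-1/3).
Setting P·MP_L = w: 32·L^(-1/3) = w.
Solving for L: L^(-1/3) = w/32, so L = (32/w)^(3).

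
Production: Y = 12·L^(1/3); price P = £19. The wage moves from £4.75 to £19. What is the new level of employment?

From P·MP_L = w with MP_L = 4·L^(-2/3), the labor demand is L(w) = (76/w)^(3/2).
At w = 4.75: L = 64. At w = 19: L = 8.

L* = 8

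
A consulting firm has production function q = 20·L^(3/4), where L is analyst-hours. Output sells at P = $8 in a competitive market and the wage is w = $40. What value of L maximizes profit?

MP_L = (3/4)·20·L^(-1/4) = 15·L^(-1/4).
Profit maximization for a price taker requires P·MP_L = w: 8·15·L^(-1/4) = 40.
So L^(-1/4) = 1/3, which gives L = 81.

L* = 81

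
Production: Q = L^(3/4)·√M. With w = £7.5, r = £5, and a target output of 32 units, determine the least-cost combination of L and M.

L* = 16, M* = 16

Cost minimization requires the marginal rate of technical substitution to equal the input-price ratio: MP_L/MP_M = w/r.
Here MP_L/MP_M = (3/4)·(M/L)/(1/2) = 1.5·(M/L). Setting this equal to 7.5/5 = 1.5 gives M = L.
Substituting into Q = 32: L^(3/4)·(L)^(1/2) = 32.
Solving, L = 16 and M = 16.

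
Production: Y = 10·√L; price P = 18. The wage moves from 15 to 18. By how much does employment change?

From P·MP_L = w with MP_L = 5·L^(-1/2), the labor demand is L(w) = (90/w)^(2).
At w = 15: L = 36. At w = 18: L = 25.
ΔL = 25 − 36 = -11.

ΔL = -11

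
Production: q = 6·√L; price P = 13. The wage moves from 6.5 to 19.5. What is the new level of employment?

L* = 4

From P·MP_L = w with MP_L = 3·L^(-1/2), the labor demand is L(w) = (39/w)^(2).
At w = 6.5: L = 36. At w = 19.5: L = 4.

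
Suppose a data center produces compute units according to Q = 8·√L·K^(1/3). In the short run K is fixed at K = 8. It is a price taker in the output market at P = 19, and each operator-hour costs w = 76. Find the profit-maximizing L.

L* = 4

With K = 8, MP_L = (1/2)·8·L^(-1/2)·8^(1/3) = 8·L^(-1/2).
Profit maximization for a price taker requires P·MP_L = w: 19·8·L^(-1/2) = 76.
So L^(-1/2) = 0.5, which gives L = 4.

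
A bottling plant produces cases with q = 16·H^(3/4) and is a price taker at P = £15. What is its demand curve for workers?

MP_H = (3/4)·16·H^(-1/4) = 12·H^(-1/4).
Setting P·MP_H = w: 180·H^(-1/4) = w.
Solving for H: H^(-1/4) = w/180, so H = (180/w)^(4).

H(w) = (180/w)^(4)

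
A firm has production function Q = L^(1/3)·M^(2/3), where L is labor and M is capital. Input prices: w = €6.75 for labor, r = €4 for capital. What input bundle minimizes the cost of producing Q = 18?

Cost minimization requires the marginal rate of technical substitution to equal the input-price ratio: MP_L/MP_M = w/r.
Here MP_L/MP_M = (1/3)·(M/L)/(2/3) = 0.5·(M/L). Setting this equal to 6.75/4 = 1.6875 gives M = 3.375L.
Substituting into Q = 18: L^(1/3)·(3.375L)^(2/3) = 18.
Solving, L = 8 and M = 27.

L* = 8, M* = 27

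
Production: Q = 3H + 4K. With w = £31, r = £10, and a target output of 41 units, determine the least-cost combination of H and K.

The inputs are perfect substitutes, so the firm uses whichever has the lower cost per unit of output.
Cost per unit of output via H is w/3 = 31/3; via K it is r/4 = 2.5. K is cheaper.
Producing Q = 41 with K alone: H = 0, K = 10.25.

H* = 0, K* = 10.25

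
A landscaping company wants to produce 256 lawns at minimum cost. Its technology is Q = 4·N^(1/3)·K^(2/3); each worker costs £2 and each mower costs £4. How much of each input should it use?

Cost minimization requires the marginal rate of technical substitution to equal the input-price ratio: MP_N/MP_K = w/r.
Here MP_N/MP_K = (1/3)·(K/N)/(2/3) = 0.5·(K/N). Setting this equal to 2/4 = 0.5 gives K = N.
Substituting into Q = 256: 4·N^(1/3)·(N)^(2/3) = 256.
Solving, N = 64 and K = 64.

N* = 64, K* = 64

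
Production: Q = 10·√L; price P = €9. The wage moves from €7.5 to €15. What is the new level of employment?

L* = 9

From P·MP_L = w with MP_L = 5·L^(-1/2), the labor demand is L(w) = (45/w)^(2).
At w = 7.5: L = 36. At w = 15: L = 9.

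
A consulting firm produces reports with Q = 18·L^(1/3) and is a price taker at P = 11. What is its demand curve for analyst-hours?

L(w) = (66/w)^(3/2)

MP_L = (1/3)·18·L^(-2/3) = 6·L^(-2/3).
Setting P·MP_L = w: 66·L^(-2/3) = w.
Solving for L: L^(-2/3) = w/66, so L = (66/w)^(3/2).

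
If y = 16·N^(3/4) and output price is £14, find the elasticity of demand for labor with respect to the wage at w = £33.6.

ε = -4

MP_N = (3/4)·16·N^(-1/4), so P·MP_N = w gives 168·N^(-1/4) = w.
Solving, N(w) = (168/w)^(4). This is a constant-elasticity form: N ∝ w^(−4), so ε = −4.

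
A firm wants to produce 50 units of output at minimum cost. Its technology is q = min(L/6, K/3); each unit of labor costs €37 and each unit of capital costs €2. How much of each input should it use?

With a fixed-proportions technology, the cost-minimizing bundle uses no slack in either input: L/6 = K/3 = q.
So L = 6·50 = 300 and K = 3·50 = 150.

L* = 300, K* = 150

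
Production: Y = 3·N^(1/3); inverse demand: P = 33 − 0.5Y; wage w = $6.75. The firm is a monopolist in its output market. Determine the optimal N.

Marginal revenue from the inverse demand is MR = 33 − Y.
The marginal product is MP_N = N^(-2/3).
A monopolist hires until marginal revenue product equals the wage: MR·MP_N = w.
At N, Y = 3·N^(1/3). Substituting and solving: (33 − 3·N^(1/3))·N^(-2/3) = 6.75 gives N = 8.

N* = 8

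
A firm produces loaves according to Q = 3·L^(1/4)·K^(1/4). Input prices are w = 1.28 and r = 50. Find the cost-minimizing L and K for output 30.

Cost minimization requires the marginal rate of technical substitution to equal the input-price ratio: MP_L/MP_K = w/r.
Here MP_L/MP_K = (1/4)·(K/L)/(1/4) = (K/L). Setting this equal to 1.28/50 = 0.0256 gives K = 0.0256L.
Substituting into Q = 30: 3·L^(1/4)·(0.0256L)^(1/4) = 30.
Solving, L = 625 and K = 16.

L* = 625, K* = 16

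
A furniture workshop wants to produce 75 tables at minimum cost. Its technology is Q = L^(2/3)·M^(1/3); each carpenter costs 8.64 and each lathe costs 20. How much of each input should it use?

L* = 125, M* = 27

Cost minimization requires the marginal rate of technical substitution to equal the input-price ratio: MP_L/MP_M = w/r.
Here MP_L/MP_M = (2/3)·(M/L)/(1/3) = 2·(M/L). Setting this equal to 8.64/20 = 0.432 gives M = 0.216L.
Substituting into Q = 75: L^(2/3)·(0.216L)^(1/3) = 75.
Solving, L = 125 and M = 27.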